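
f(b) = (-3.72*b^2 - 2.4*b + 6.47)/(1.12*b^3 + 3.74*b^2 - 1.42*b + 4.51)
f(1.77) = -0.47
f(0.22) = 1.31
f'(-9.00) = 0.10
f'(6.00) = 0.04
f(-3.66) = -7.06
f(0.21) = 1.32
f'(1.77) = -0.25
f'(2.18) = -0.07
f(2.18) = -0.53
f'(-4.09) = 71.68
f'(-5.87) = 0.57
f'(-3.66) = 28.46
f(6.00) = -0.38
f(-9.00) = 0.55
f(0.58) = 0.74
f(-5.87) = 1.27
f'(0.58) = -1.88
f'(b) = (-7.44*b - 2.4)/(1.12*b^3 + 3.74*b^2 - 1.42*b + 4.51) + (-3.72*b^2 - 2.4*b + 6.47)*(-3.36*b^2 - 7.48*b + 1.42)/(1.12*b^3 + 3.74*b^2 - 1.42*b + 4.51)^2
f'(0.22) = -1.04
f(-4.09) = 12.26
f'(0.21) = -0.99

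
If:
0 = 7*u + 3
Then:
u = -3/7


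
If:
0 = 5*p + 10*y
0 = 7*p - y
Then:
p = 0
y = 0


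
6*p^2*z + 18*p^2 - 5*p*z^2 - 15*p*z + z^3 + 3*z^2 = (-3*p + z)*(-2*p + z)*(z + 3)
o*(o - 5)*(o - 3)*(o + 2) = o^4 - 6*o^3 - o^2 + 30*o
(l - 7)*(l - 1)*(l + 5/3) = l^3 - 19*l^2/3 - 19*l/3 + 35/3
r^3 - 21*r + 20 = (r - 4)*(r - 1)*(r + 5)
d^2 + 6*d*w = d*(d + 6*w)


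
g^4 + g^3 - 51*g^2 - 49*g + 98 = (g - 7)*(g - 1)*(g + 2)*(g + 7)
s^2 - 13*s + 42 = (s - 7)*(s - 6)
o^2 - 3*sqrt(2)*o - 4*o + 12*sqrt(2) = (o - 4)*(o - 3*sqrt(2))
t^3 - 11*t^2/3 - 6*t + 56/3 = (t - 4)*(t - 2)*(t + 7/3)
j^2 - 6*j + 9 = (j - 3)^2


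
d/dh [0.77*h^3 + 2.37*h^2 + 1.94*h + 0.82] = 2.31*h^2 + 4.74*h + 1.94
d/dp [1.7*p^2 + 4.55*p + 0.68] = 3.4*p + 4.55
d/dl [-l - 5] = -1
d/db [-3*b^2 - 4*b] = -6*b - 4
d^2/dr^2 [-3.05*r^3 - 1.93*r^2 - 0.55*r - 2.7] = -18.3*r - 3.86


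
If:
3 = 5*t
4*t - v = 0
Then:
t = 3/5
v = 12/5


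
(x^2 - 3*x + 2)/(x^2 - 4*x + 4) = (x - 1)/(x - 2)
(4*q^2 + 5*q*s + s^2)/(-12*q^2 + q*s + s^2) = (-q - s)/(3*q - s)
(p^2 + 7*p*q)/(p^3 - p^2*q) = (p + 7*q)/(p*(p - q))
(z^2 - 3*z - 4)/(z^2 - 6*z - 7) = (z - 4)/(z - 7)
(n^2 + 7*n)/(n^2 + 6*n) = (n + 7)/(n + 6)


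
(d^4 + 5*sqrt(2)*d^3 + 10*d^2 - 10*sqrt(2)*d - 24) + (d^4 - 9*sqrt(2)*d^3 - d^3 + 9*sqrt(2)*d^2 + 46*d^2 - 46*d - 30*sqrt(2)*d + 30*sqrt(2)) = 2*d^4 - 4*sqrt(2)*d^3 - d^3 + 9*sqrt(2)*d^2 + 56*d^2 - 40*sqrt(2)*d - 46*d - 24 + 30*sqrt(2)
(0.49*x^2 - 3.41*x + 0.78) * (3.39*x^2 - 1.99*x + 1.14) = 1.6611*x^4 - 12.535*x^3 + 9.9887*x^2 - 5.4396*x + 0.8892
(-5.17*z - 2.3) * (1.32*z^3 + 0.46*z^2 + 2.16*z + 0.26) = -6.8244*z^4 - 5.4142*z^3 - 12.2252*z^2 - 6.3122*z - 0.598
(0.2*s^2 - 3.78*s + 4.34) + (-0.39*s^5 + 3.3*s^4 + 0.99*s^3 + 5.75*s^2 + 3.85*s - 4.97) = -0.39*s^5 + 3.3*s^4 + 0.99*s^3 + 5.95*s^2 + 0.0700000000000003*s - 0.63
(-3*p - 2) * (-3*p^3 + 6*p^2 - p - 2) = 9*p^4 - 12*p^3 - 9*p^2 + 8*p + 4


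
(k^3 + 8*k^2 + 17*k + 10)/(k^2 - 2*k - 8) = (k^2 + 6*k + 5)/(k - 4)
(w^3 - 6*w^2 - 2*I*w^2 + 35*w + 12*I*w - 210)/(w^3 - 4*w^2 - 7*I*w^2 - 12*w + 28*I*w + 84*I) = (w + 5*I)/(w + 2)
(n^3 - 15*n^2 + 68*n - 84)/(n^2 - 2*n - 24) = (n^2 - 9*n + 14)/(n + 4)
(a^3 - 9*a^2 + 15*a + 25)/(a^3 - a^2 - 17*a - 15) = (a - 5)/(a + 3)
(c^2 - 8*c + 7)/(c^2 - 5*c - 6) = (-c^2 + 8*c - 7)/(-c^2 + 5*c + 6)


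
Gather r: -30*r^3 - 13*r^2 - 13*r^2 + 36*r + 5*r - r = -30*r^3 - 26*r^2 + 40*r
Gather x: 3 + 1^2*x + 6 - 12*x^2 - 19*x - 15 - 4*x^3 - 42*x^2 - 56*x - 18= -4*x^3 - 54*x^2 - 74*x - 24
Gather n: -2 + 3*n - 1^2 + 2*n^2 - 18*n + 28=2*n^2 - 15*n + 25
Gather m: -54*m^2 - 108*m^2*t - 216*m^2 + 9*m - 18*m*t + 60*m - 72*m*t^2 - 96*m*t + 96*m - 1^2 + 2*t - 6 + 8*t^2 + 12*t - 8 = m^2*(-108*t - 270) + m*(-72*t^2 - 114*t + 165) + 8*t^2 + 14*t - 15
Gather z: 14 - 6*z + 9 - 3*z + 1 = 24 - 9*z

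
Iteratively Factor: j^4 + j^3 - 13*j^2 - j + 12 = (j + 4)*(j^3 - 3*j^2 - j + 3) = (j - 1)*(j + 4)*(j^2 - 2*j - 3) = (j - 3)*(j - 1)*(j + 4)*(j + 1)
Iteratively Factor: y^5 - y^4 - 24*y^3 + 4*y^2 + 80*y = (y)*(y^4 - y^3 - 24*y^2 + 4*y + 80) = y*(y - 5)*(y^3 + 4*y^2 - 4*y - 16) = y*(y - 5)*(y + 4)*(y^2 - 4) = y*(y - 5)*(y + 2)*(y + 4)*(y - 2)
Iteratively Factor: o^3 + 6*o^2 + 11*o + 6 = (o + 1)*(o^2 + 5*o + 6) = (o + 1)*(o + 2)*(o + 3)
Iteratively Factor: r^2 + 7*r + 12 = (r + 4)*(r + 3)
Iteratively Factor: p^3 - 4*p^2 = (p)*(p^2 - 4*p) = p^2*(p - 4)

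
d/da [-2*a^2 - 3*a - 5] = -4*a - 3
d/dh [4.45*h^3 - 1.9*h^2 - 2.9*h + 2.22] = 13.35*h^2 - 3.8*h - 2.9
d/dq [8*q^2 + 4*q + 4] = 16*q + 4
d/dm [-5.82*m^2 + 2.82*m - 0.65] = 2.82 - 11.64*m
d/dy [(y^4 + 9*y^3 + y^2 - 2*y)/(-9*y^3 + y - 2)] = (-9*y^6 + 12*y^4 - 26*y^3 - 53*y^2 - 4*y + 4)/(81*y^6 - 18*y^4 + 36*y^3 + y^2 - 4*y + 4)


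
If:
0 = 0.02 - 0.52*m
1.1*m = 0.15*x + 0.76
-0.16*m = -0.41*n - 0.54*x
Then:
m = 0.04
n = 6.32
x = -4.78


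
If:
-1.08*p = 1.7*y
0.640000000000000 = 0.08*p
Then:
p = 8.00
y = -5.08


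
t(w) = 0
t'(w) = 0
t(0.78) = 0.00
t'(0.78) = 0.00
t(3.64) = 0.00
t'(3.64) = 0.00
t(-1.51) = 0.00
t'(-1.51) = 0.00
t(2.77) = 0.00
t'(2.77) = 0.00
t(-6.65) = 0.00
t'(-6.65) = 0.00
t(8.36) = 0.00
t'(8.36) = 0.00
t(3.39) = 0.00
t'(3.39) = 0.00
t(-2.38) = 0.00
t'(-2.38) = 0.00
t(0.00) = 0.00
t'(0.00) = 0.00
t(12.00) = 0.00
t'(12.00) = 0.00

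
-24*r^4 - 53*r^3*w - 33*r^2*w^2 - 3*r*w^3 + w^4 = (-8*r + w)*(r + w)^2*(3*r + w)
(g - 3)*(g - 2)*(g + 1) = g^3 - 4*g^2 + g + 6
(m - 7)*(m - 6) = m^2 - 13*m + 42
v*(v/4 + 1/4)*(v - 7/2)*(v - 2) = v^4/4 - 9*v^3/8 + 3*v^2/8 + 7*v/4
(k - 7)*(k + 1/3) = k^2 - 20*k/3 - 7/3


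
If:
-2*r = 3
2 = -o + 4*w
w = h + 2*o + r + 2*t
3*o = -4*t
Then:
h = 5/2 - w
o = 4*w - 2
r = -3/2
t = 3/2 - 3*w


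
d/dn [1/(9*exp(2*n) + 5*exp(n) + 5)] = (-18*exp(n) - 5)*exp(n)/(9*exp(2*n) + 5*exp(n) + 5)^2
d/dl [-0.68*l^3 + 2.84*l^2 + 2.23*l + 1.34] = -2.04*l^2 + 5.68*l + 2.23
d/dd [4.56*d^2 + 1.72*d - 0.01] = 9.12*d + 1.72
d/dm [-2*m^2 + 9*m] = 9 - 4*m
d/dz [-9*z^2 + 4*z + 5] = 4 - 18*z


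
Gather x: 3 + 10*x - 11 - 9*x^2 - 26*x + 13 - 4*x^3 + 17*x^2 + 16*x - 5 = -4*x^3 + 8*x^2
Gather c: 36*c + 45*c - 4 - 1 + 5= 81*c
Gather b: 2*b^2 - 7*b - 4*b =2*b^2 - 11*b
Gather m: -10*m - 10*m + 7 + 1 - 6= 2 - 20*m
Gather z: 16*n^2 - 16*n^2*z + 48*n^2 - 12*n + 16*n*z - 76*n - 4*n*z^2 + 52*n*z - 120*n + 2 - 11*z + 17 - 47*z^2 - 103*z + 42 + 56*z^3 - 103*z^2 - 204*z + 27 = 64*n^2 - 208*n + 56*z^3 + z^2*(-4*n - 150) + z*(-16*n^2 + 68*n - 318) + 88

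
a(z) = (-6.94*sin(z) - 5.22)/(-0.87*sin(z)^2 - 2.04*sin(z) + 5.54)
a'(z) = (1.74*sin(z)*cos(z) + 2.04*cos(z))*(-6.94*sin(z) - 5.22)/(-0.87*sin(z)^2 - 2.04*sin(z) + 5.54)^2 - 6.94*cos(z)/(-0.87*sin(z)^2 - 2.04*sin(z) + 5.54) = (-9.0828*sin(z) + 3.0189*cos(2*z) - 52.1153)*cos(z)/(0.87*sin(z)^2 + 2.04*sin(z) - 5.54)^2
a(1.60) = -4.62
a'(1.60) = 0.27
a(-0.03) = -0.89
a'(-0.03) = -1.56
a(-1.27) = 0.21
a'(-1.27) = -0.30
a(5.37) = 0.04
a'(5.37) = -0.64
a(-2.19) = 0.07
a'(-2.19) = 0.60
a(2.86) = -1.46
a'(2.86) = 2.08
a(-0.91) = 0.04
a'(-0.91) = -0.64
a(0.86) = -3.00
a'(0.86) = -3.18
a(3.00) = -1.18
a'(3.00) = 1.82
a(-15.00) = -0.11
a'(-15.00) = 0.82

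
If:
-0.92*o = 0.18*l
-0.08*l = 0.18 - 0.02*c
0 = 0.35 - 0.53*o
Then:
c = -4.50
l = -3.38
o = 0.66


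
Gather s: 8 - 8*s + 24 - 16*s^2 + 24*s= -16*s^2 + 16*s + 32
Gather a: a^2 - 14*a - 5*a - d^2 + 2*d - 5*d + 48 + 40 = a^2 - 19*a - d^2 - 3*d + 88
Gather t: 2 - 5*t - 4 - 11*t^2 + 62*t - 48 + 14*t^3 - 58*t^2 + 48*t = 14*t^3 - 69*t^2 + 105*t - 50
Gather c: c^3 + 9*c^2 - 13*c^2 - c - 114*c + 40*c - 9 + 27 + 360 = c^3 - 4*c^2 - 75*c + 378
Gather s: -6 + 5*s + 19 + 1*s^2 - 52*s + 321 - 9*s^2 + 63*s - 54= -8*s^2 + 16*s + 280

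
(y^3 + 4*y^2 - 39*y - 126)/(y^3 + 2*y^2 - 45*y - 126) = (y^2 + y - 42)/(y^2 - y - 42)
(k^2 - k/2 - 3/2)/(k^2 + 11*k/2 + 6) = (2*k^2 - k - 3)/(2*k^2 + 11*k + 12)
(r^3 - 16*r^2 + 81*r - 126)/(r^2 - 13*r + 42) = r - 3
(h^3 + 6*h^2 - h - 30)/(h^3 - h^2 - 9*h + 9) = (h^2 + 3*h - 10)/(h^2 - 4*h + 3)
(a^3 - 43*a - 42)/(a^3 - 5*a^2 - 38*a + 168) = (a + 1)/(a - 4)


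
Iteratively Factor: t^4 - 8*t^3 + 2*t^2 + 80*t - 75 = (t - 5)*(t^3 - 3*t^2 - 13*t + 15) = (t - 5)^2*(t^2 + 2*t - 3) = (t - 5)^2*(t - 1)*(t + 3)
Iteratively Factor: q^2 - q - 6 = (q - 3)*(q + 2)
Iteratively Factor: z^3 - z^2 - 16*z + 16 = (z - 4)*(z^2 + 3*z - 4) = (z - 4)*(z - 1)*(z + 4)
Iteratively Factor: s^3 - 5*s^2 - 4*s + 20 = (s - 5)*(s^2 - 4) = (s - 5)*(s - 2)*(s + 2)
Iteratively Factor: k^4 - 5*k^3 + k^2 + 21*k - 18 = (k + 2)*(k^3 - 7*k^2 + 15*k - 9) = (k - 1)*(k + 2)*(k^2 - 6*k + 9) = (k - 3)*(k - 1)*(k + 2)*(k - 3)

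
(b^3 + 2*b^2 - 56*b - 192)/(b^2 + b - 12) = (b^2 - 2*b - 48)/(b - 3)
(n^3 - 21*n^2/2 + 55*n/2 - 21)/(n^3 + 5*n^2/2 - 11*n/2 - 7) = (2*n^2 - 17*n + 21)/(2*n^2 + 9*n + 7)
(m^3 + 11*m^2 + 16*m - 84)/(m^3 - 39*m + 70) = (m + 6)/(m - 5)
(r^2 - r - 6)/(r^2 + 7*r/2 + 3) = 2*(r - 3)/(2*r + 3)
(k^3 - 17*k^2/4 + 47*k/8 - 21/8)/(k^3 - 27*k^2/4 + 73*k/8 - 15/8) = (4*k^2 - 11*k + 7)/(4*k^2 - 21*k + 5)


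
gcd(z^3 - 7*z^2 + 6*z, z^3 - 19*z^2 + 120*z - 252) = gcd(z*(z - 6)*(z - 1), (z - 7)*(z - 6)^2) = z - 6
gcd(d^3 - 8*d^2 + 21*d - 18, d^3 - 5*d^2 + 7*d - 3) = d - 3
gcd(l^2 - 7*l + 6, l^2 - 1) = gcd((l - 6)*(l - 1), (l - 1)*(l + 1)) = l - 1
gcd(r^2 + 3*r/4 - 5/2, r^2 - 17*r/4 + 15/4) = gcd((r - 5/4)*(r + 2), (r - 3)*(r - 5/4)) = r - 5/4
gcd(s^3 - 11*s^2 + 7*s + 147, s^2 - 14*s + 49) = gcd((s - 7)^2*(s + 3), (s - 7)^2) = s^2 - 14*s + 49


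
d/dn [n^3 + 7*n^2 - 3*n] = 3*n^2 + 14*n - 3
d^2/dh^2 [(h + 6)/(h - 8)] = 28/(h - 8)^3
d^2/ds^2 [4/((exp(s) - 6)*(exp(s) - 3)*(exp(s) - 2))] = (36*exp(5*s) - 484*exp(4*s) + 2224*exp(3*s) - 3456*exp(2*s) - 1152*exp(s) + 5184)*exp(s)/(exp(9*s) - 33*exp(8*s) + 471*exp(7*s) - 3815*exp(6*s) + 19332*exp(5*s) - 63612*exp(4*s) + 136080*exp(3*s) - 182736*exp(2*s) + 139968*exp(s) - 46656)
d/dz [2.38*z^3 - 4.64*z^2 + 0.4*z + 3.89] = 7.14*z^2 - 9.28*z + 0.4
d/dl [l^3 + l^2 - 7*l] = 3*l^2 + 2*l - 7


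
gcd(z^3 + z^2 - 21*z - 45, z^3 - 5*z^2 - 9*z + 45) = z^2 - 2*z - 15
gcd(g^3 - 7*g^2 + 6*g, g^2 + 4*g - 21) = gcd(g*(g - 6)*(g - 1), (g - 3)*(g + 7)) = 1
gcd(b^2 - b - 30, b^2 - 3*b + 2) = 1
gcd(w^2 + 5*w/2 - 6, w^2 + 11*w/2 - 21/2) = w - 3/2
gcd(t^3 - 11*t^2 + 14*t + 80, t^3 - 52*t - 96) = t^2 - 6*t - 16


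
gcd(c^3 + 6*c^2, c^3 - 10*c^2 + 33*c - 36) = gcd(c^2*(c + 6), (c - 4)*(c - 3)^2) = 1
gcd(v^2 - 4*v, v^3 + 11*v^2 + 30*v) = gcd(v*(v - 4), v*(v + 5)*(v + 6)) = v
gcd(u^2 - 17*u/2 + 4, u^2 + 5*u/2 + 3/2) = 1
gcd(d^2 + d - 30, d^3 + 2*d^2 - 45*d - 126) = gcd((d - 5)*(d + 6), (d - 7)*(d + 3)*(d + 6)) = d + 6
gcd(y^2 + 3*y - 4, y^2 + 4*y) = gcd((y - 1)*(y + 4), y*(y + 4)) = y + 4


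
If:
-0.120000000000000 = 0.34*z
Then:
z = -0.35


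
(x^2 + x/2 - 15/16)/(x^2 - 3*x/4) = (x + 5/4)/x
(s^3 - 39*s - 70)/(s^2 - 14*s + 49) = (s^2 + 7*s + 10)/(s - 7)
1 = 1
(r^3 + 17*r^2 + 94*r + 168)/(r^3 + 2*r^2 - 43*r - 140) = (r^2 + 13*r + 42)/(r^2 - 2*r - 35)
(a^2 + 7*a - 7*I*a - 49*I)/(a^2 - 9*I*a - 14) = (a + 7)/(a - 2*I)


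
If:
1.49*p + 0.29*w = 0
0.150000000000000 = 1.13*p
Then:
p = 0.13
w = -0.68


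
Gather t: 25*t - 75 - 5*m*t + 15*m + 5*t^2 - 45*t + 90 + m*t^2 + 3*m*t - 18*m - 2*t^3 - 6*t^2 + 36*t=-3*m - 2*t^3 + t^2*(m - 1) + t*(16 - 2*m) + 15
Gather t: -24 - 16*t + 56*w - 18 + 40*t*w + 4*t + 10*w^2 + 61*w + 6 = t*(40*w - 12) + 10*w^2 + 117*w - 36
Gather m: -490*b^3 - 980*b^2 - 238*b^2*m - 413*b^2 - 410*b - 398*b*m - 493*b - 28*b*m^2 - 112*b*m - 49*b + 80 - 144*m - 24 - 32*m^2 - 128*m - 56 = -490*b^3 - 1393*b^2 - 952*b + m^2*(-28*b - 32) + m*(-238*b^2 - 510*b - 272)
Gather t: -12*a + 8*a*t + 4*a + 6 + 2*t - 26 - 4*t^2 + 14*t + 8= -8*a - 4*t^2 + t*(8*a + 16) - 12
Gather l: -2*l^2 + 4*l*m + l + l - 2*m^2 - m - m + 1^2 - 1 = -2*l^2 + l*(4*m + 2) - 2*m^2 - 2*m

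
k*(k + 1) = k^2 + k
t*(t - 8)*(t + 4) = t^3 - 4*t^2 - 32*t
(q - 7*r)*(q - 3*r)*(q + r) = q^3 - 9*q^2*r + 11*q*r^2 + 21*r^3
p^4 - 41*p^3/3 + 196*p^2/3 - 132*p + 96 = (p - 6)*(p - 3)*(p - 8/3)*(p - 2)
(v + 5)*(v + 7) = v^2 + 12*v + 35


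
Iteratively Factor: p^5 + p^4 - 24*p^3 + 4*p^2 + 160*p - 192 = (p - 3)*(p^4 + 4*p^3 - 12*p^2 - 32*p + 64) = (p - 3)*(p + 4)*(p^3 - 12*p + 16) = (p - 3)*(p - 2)*(p + 4)*(p^2 + 2*p - 8) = (p - 3)*(p - 2)^2*(p + 4)*(p + 4)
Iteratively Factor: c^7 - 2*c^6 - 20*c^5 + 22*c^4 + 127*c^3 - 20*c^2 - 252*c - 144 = (c - 4)*(c^6 + 2*c^5 - 12*c^4 - 26*c^3 + 23*c^2 + 72*c + 36) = (c - 4)*(c - 2)*(c^5 + 4*c^4 - 4*c^3 - 34*c^2 - 45*c - 18) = (c - 4)*(c - 2)*(c + 1)*(c^4 + 3*c^3 - 7*c^2 - 27*c - 18) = (c - 4)*(c - 2)*(c + 1)^2*(c^3 + 2*c^2 - 9*c - 18) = (c - 4)*(c - 3)*(c - 2)*(c + 1)^2*(c^2 + 5*c + 6) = (c - 4)*(c - 3)*(c - 2)*(c + 1)^2*(c + 2)*(c + 3)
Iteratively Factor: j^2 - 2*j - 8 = (j + 2)*(j - 4)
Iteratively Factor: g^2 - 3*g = (g - 3)*(g)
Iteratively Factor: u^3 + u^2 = (u)*(u^2 + u) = u*(u + 1)*(u)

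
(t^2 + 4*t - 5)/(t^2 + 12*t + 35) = (t - 1)/(t + 7)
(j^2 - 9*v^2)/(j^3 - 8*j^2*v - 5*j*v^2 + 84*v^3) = (j - 3*v)/(j^2 - 11*j*v + 28*v^2)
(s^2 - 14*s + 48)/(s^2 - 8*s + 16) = (s^2 - 14*s + 48)/(s^2 - 8*s + 16)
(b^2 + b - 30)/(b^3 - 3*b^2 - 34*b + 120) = 1/(b - 4)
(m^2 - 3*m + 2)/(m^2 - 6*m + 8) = (m - 1)/(m - 4)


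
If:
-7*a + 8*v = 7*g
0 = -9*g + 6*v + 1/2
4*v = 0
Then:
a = -1/18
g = 1/18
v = 0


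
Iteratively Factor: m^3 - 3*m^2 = (m)*(m^2 - 3*m) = m*(m - 3)*(m)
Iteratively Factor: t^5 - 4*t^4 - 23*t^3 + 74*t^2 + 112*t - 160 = (t - 5)*(t^4 + t^3 - 18*t^2 - 16*t + 32) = (t - 5)*(t - 4)*(t^3 + 5*t^2 + 2*t - 8) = (t - 5)*(t - 4)*(t + 2)*(t^2 + 3*t - 4) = (t - 5)*(t - 4)*(t - 1)*(t + 2)*(t + 4)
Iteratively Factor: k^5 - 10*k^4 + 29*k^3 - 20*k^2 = (k)*(k^4 - 10*k^3 + 29*k^2 - 20*k) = k*(k - 4)*(k^3 - 6*k^2 + 5*k) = k*(k - 5)*(k - 4)*(k^2 - k) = k*(k - 5)*(k - 4)*(k - 1)*(k)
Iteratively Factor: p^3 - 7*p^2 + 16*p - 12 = (p - 2)*(p^2 - 5*p + 6) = (p - 3)*(p - 2)*(p - 2)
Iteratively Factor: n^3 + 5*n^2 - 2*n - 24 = (n + 3)*(n^2 + 2*n - 8) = (n - 2)*(n + 3)*(n + 4)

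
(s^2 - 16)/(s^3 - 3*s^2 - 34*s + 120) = (s + 4)/(s^2 + s - 30)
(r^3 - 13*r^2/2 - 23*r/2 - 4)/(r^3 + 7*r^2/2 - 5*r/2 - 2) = (r^2 - 7*r - 8)/(r^2 + 3*r - 4)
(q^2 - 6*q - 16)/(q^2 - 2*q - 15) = (-q^2 + 6*q + 16)/(-q^2 + 2*q + 15)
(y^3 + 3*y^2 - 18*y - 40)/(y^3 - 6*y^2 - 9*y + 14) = (y^2 + y - 20)/(y^2 - 8*y + 7)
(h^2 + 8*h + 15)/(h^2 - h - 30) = (h + 3)/(h - 6)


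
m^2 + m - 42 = (m - 6)*(m + 7)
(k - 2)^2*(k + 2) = k^3 - 2*k^2 - 4*k + 8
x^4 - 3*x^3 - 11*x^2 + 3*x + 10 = (x - 5)*(x - 1)*(x + 1)*(x + 2)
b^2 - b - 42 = (b - 7)*(b + 6)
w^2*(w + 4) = w^3 + 4*w^2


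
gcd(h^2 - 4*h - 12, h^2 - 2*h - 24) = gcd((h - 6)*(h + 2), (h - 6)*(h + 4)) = h - 6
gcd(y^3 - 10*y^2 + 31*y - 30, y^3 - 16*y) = 1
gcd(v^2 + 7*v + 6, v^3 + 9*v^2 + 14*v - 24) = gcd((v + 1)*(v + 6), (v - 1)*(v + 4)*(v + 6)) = v + 6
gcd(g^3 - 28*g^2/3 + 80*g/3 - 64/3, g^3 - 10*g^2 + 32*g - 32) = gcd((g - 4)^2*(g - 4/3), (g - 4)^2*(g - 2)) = g^2 - 8*g + 16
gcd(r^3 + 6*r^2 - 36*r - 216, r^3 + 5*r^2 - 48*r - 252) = r^2 + 12*r + 36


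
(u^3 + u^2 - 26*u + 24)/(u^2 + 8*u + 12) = (u^2 - 5*u + 4)/(u + 2)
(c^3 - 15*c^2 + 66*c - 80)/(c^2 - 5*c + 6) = (c^2 - 13*c + 40)/(c - 3)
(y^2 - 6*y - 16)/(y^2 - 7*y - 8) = (y + 2)/(y + 1)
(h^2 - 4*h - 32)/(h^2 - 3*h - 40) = (h + 4)/(h + 5)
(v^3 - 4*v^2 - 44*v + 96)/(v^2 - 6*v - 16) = (v^2 + 4*v - 12)/(v + 2)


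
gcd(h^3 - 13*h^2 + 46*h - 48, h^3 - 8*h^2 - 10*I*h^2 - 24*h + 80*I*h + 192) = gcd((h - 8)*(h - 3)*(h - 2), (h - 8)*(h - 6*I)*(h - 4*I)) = h - 8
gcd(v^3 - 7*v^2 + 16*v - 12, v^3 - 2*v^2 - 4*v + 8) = v^2 - 4*v + 4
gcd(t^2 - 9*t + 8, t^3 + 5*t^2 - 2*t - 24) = 1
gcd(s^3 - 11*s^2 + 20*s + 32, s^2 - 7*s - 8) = s^2 - 7*s - 8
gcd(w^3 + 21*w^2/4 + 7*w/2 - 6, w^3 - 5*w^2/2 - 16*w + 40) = w + 4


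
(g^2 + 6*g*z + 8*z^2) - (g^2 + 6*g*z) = 8*z^2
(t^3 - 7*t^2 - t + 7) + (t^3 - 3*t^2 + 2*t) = 2*t^3 - 10*t^2 + t + 7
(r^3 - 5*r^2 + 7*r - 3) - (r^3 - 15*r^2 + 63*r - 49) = 10*r^2 - 56*r + 46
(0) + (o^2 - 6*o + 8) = o^2 - 6*o + 8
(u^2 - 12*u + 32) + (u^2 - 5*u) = 2*u^2 - 17*u + 32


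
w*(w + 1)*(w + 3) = w^3 + 4*w^2 + 3*w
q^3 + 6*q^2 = q^2*(q + 6)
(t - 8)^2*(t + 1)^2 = t^4 - 14*t^3 + 33*t^2 + 112*t + 64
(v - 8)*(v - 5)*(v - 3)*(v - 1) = v^4 - 17*v^3 + 95*v^2 - 199*v + 120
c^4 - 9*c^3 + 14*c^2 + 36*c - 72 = (c - 6)*(c - 3)*(c - 2)*(c + 2)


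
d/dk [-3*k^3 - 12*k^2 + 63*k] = -9*k^2 - 24*k + 63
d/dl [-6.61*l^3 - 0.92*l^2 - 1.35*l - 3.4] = -19.83*l^2 - 1.84*l - 1.35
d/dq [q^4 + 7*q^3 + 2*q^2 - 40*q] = 4*q^3 + 21*q^2 + 4*q - 40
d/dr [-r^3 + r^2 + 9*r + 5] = -3*r^2 + 2*r + 9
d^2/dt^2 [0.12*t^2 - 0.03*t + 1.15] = 0.240000000000000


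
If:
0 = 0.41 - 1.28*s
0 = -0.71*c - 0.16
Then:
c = -0.23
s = 0.32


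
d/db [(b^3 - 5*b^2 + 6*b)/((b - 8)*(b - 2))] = (b^2 - 16*b + 24)/(b^2 - 16*b + 64)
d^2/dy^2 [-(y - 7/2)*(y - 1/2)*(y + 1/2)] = 7 - 6*y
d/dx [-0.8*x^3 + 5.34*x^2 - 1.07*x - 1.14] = -2.4*x^2 + 10.68*x - 1.07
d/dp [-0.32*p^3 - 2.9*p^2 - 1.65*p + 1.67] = -0.96*p^2 - 5.8*p - 1.65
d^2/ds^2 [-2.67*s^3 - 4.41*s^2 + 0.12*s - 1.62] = -16.02*s - 8.82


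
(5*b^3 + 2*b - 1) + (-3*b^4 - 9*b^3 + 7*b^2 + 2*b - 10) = -3*b^4 - 4*b^3 + 7*b^2 + 4*b - 11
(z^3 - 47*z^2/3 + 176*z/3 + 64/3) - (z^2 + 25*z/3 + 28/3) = z^3 - 50*z^2/3 + 151*z/3 + 12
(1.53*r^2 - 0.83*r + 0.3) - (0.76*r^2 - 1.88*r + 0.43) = 0.77*r^2 + 1.05*r - 0.13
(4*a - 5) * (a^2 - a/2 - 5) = 4*a^3 - 7*a^2 - 35*a/2 + 25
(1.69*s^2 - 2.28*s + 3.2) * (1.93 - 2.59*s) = -4.3771*s^3 + 9.1669*s^2 - 12.6884*s + 6.176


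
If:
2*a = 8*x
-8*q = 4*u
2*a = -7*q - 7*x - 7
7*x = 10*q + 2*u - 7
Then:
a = -364/139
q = 56/139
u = -112/139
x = -91/139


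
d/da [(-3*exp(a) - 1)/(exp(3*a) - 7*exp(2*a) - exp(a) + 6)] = (-(3*exp(a) + 1)*(-3*exp(2*a) + 14*exp(a) + 1) - 3*exp(3*a) + 21*exp(2*a) + 3*exp(a) - 18)*exp(a)/(exp(3*a) - 7*exp(2*a) - exp(a) + 6)^2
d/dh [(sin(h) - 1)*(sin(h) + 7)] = 2*(sin(h) + 3)*cos(h)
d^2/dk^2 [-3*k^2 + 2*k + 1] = -6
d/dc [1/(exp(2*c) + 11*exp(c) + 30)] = (-2*exp(c) - 11)*exp(c)/(exp(2*c) + 11*exp(c) + 30)^2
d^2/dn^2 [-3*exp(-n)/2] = -3*exp(-n)/2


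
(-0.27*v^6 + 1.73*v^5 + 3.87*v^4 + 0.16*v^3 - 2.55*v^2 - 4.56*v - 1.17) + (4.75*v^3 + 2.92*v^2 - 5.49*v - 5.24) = -0.27*v^6 + 1.73*v^5 + 3.87*v^4 + 4.91*v^3 + 0.37*v^2 - 10.05*v - 6.41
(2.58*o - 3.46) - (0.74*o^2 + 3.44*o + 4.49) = -0.74*o^2 - 0.86*o - 7.95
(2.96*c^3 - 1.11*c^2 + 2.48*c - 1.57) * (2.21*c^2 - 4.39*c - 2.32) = 6.5416*c^5 - 15.4475*c^4 + 3.4865*c^3 - 11.7817*c^2 + 1.1387*c + 3.6424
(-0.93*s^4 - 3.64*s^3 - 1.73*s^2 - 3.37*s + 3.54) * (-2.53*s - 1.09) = 2.3529*s^5 + 10.2229*s^4 + 8.3445*s^3 + 10.4118*s^2 - 5.2829*s - 3.8586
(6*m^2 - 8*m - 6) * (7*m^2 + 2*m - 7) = 42*m^4 - 44*m^3 - 100*m^2 + 44*m + 42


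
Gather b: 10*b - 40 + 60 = 10*b + 20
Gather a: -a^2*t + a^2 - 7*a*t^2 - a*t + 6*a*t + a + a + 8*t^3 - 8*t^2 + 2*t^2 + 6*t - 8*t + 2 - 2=a^2*(1 - t) + a*(-7*t^2 + 5*t + 2) + 8*t^3 - 6*t^2 - 2*t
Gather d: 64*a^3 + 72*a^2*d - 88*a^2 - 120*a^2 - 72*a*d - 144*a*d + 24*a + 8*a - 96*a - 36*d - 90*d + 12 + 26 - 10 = 64*a^3 - 208*a^2 - 64*a + d*(72*a^2 - 216*a - 126) + 28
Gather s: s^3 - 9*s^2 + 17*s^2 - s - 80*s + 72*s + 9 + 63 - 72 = s^3 + 8*s^2 - 9*s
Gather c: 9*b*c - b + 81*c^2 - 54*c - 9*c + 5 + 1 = -b + 81*c^2 + c*(9*b - 63) + 6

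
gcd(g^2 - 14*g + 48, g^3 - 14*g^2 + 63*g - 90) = g - 6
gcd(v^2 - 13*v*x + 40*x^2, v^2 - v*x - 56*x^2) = -v + 8*x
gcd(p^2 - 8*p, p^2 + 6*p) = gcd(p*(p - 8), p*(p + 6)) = p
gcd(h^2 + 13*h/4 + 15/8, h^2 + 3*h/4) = h + 3/4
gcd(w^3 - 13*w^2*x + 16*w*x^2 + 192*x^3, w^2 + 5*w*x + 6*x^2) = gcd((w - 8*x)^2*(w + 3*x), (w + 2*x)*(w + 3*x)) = w + 3*x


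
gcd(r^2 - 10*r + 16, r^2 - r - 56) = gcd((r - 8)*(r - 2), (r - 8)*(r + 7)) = r - 8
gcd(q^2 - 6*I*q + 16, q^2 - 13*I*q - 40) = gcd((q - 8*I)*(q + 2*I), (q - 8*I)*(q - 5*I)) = q - 8*I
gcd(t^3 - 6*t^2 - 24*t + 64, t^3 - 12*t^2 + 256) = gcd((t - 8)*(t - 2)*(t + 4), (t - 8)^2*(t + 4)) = t^2 - 4*t - 32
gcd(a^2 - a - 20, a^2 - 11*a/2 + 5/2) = a - 5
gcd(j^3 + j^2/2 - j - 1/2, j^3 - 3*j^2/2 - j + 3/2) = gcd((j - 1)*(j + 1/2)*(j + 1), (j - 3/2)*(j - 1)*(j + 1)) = j^2 - 1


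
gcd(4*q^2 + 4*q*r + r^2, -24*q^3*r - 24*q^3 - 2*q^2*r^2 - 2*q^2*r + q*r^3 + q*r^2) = 1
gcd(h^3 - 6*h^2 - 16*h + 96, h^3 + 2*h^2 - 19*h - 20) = h - 4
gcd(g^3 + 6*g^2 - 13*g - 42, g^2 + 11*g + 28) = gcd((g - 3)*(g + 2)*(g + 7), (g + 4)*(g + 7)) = g + 7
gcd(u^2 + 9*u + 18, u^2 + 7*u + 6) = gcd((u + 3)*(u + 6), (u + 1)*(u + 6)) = u + 6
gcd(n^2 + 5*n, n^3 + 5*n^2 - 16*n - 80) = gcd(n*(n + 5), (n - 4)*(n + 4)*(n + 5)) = n + 5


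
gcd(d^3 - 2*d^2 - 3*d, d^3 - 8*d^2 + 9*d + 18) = d^2 - 2*d - 3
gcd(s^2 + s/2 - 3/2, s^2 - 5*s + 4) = s - 1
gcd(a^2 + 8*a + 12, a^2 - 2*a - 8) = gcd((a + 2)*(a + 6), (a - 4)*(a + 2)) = a + 2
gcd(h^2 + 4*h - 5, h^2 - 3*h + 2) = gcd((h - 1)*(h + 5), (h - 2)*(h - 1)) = h - 1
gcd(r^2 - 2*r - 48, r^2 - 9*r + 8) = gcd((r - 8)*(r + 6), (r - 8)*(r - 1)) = r - 8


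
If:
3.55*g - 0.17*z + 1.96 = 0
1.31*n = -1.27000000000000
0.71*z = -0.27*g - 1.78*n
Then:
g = -0.43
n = -0.97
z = 2.59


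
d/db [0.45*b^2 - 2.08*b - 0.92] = 0.9*b - 2.08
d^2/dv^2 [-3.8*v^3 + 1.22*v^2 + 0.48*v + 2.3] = 2.44 - 22.8*v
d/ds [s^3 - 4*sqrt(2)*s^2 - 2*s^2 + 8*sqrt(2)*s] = 3*s^2 - 8*sqrt(2)*s - 4*s + 8*sqrt(2)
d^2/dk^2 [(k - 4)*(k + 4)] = 2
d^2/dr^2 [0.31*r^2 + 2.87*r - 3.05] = 0.620000000000000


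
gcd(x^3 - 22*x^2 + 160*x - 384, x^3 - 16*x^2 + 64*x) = x^2 - 16*x + 64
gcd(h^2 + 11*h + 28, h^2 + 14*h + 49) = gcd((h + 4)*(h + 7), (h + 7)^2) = h + 7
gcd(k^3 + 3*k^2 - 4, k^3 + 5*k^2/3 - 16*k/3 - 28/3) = k^2 + 4*k + 4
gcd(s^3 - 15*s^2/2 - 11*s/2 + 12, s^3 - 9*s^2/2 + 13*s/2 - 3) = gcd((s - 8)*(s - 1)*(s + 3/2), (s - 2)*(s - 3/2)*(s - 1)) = s - 1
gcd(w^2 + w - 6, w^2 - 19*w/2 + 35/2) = 1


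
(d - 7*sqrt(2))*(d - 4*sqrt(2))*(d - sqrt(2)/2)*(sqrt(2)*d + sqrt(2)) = sqrt(2)*d^4 - 23*d^3 + sqrt(2)*d^3 - 23*d^2 + 67*sqrt(2)*d^2 - 56*d + 67*sqrt(2)*d - 56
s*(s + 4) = s^2 + 4*s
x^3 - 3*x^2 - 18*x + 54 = (x - 3)*(x - 3*sqrt(2))*(x + 3*sqrt(2))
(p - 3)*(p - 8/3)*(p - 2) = p^3 - 23*p^2/3 + 58*p/3 - 16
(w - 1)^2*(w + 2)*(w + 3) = w^4 + 3*w^3 - 3*w^2 - 7*w + 6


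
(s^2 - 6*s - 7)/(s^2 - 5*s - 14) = (s + 1)/(s + 2)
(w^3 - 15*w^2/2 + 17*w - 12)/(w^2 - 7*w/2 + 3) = w - 4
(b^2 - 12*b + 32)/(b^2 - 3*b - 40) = (b - 4)/(b + 5)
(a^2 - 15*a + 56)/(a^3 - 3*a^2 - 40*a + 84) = (a - 8)/(a^2 + 4*a - 12)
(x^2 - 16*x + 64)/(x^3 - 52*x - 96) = (x - 8)/(x^2 + 8*x + 12)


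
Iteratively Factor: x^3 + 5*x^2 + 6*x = (x)*(x^2 + 5*x + 6) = x*(x + 3)*(x + 2)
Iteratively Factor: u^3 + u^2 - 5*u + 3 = (u - 1)*(u^2 + 2*u - 3) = (u - 1)^2*(u + 3)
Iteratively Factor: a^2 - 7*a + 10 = (a - 2)*(a - 5)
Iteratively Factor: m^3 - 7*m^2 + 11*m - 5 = (m - 1)*(m^2 - 6*m + 5) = (m - 5)*(m - 1)*(m - 1)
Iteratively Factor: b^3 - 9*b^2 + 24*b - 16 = (b - 4)*(b^2 - 5*b + 4) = (b - 4)^2*(b - 1)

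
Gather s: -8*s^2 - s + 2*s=-8*s^2 + s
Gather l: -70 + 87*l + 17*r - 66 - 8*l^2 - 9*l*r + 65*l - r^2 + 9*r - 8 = -8*l^2 + l*(152 - 9*r) - r^2 + 26*r - 144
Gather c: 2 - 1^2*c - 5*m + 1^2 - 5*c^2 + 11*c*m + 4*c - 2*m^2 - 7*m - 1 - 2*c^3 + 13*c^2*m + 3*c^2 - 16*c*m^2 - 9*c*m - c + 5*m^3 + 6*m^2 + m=-2*c^3 + c^2*(13*m - 2) + c*(-16*m^2 + 2*m + 2) + 5*m^3 + 4*m^2 - 11*m + 2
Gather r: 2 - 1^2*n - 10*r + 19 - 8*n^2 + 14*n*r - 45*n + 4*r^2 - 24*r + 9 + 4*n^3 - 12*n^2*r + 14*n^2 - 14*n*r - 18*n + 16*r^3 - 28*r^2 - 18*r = 4*n^3 + 6*n^2 - 64*n + 16*r^3 - 24*r^2 + r*(-12*n^2 - 52) + 30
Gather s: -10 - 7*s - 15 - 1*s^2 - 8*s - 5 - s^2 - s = -2*s^2 - 16*s - 30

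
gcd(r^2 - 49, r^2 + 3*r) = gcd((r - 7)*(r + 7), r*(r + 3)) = 1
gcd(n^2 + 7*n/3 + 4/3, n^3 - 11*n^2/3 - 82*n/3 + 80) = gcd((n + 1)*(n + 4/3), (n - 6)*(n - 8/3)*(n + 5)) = 1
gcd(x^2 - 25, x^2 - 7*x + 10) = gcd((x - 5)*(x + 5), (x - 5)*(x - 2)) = x - 5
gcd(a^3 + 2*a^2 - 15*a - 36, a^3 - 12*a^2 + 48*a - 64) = a - 4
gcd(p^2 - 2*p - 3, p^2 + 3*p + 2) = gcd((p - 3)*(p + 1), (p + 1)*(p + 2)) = p + 1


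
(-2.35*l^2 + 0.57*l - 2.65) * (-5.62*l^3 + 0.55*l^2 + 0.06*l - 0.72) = 13.207*l^5 - 4.4959*l^4 + 15.0655*l^3 + 0.2687*l^2 - 0.5694*l + 1.908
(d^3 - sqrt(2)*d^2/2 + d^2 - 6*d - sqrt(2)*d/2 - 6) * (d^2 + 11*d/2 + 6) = d^5 - sqrt(2)*d^4/2 + 13*d^4/2 - 13*sqrt(2)*d^3/4 + 11*d^3/2 - 33*d^2 - 23*sqrt(2)*d^2/4 - 69*d - 3*sqrt(2)*d - 36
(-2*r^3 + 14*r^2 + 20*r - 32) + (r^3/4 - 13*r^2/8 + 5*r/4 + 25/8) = -7*r^3/4 + 99*r^2/8 + 85*r/4 - 231/8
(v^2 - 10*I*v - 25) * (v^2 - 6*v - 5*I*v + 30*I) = v^4 - 6*v^3 - 15*I*v^3 - 75*v^2 + 90*I*v^2 + 450*v + 125*I*v - 750*I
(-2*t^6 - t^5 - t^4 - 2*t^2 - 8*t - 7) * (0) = 0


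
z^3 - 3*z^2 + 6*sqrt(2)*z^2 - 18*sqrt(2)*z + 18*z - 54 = (z - 3)*(z + 3*sqrt(2))^2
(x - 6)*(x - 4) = x^2 - 10*x + 24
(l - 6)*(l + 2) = l^2 - 4*l - 12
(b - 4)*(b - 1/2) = b^2 - 9*b/2 + 2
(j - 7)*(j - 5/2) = j^2 - 19*j/2 + 35/2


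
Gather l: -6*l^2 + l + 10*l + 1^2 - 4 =-6*l^2 + 11*l - 3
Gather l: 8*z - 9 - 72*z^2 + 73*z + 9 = -72*z^2 + 81*z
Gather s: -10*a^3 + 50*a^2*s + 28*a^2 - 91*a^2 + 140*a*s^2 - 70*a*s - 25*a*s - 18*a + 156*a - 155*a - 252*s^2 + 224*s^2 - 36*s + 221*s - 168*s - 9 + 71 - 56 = -10*a^3 - 63*a^2 - 17*a + s^2*(140*a - 28) + s*(50*a^2 - 95*a + 17) + 6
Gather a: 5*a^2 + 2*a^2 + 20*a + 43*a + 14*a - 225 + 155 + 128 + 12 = 7*a^2 + 77*a + 70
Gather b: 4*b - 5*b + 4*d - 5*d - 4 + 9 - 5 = -b - d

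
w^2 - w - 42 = (w - 7)*(w + 6)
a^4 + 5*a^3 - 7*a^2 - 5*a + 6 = (a - 1)^2*(a + 1)*(a + 6)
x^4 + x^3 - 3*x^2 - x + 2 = (x - 1)^2*(x + 1)*(x + 2)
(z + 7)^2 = z^2 + 14*z + 49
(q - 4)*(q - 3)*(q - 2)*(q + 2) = q^4 - 7*q^3 + 8*q^2 + 28*q - 48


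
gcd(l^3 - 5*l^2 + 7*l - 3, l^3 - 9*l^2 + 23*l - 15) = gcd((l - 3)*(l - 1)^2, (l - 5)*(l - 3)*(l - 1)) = l^2 - 4*l + 3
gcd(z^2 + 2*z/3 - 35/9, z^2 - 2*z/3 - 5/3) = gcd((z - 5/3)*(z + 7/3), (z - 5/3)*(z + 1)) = z - 5/3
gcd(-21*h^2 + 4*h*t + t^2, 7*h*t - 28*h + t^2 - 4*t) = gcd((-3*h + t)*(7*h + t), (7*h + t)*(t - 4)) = 7*h + t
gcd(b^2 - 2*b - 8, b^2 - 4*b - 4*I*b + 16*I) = b - 4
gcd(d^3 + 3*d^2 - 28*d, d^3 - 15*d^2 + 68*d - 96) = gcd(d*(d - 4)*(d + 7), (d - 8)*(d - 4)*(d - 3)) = d - 4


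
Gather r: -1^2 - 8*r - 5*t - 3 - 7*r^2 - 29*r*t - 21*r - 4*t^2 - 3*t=-7*r^2 + r*(-29*t - 29) - 4*t^2 - 8*t - 4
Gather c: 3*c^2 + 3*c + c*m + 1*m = 3*c^2 + c*(m + 3) + m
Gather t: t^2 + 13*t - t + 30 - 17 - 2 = t^2 + 12*t + 11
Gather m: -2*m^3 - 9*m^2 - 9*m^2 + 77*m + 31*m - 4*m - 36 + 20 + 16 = -2*m^3 - 18*m^2 + 104*m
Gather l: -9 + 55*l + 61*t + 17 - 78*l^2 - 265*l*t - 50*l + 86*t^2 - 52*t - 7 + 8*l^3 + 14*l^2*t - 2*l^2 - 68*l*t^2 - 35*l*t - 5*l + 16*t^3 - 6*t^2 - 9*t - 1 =8*l^3 + l^2*(14*t - 80) + l*(-68*t^2 - 300*t) + 16*t^3 + 80*t^2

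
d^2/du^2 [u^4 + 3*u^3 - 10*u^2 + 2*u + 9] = 12*u^2 + 18*u - 20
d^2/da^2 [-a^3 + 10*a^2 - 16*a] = 20 - 6*a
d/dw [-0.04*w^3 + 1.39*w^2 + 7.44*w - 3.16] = -0.12*w^2 + 2.78*w + 7.44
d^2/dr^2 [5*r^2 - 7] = 10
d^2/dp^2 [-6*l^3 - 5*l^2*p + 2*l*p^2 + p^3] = 4*l + 6*p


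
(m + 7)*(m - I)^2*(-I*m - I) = -I*m^4 - 2*m^3 - 8*I*m^3 - 16*m^2 - 6*I*m^2 - 14*m + 8*I*m + 7*I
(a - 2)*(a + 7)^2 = a^3 + 12*a^2 + 21*a - 98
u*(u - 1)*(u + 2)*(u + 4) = u^4 + 5*u^3 + 2*u^2 - 8*u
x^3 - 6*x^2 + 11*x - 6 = (x - 3)*(x - 2)*(x - 1)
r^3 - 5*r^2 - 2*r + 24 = (r - 4)*(r - 3)*(r + 2)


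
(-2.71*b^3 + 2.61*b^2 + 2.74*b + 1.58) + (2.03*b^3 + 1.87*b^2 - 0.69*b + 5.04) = -0.68*b^3 + 4.48*b^2 + 2.05*b + 6.62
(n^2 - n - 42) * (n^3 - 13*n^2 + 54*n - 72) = n^5 - 14*n^4 + 25*n^3 + 420*n^2 - 2196*n + 3024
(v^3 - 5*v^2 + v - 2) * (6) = 6*v^3 - 30*v^2 + 6*v - 12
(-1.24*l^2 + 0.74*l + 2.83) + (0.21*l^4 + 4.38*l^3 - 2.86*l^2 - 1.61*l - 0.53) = 0.21*l^4 + 4.38*l^3 - 4.1*l^2 - 0.87*l + 2.3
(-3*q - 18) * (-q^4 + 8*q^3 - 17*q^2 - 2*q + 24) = 3*q^5 - 6*q^4 - 93*q^3 + 312*q^2 - 36*q - 432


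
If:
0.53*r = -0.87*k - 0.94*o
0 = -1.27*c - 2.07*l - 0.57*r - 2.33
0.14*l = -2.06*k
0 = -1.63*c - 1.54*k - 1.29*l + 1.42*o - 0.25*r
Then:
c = 1.28836190807553 - 0.782023008813424*r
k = 0.130216863012014 - 0.0138932721183403*r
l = 0.204429575455579*r - 1.91604812717677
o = -0.550971120486217*r - 0.120519862574949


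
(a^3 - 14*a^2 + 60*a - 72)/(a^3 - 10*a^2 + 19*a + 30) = (a^2 - 8*a + 12)/(a^2 - 4*a - 5)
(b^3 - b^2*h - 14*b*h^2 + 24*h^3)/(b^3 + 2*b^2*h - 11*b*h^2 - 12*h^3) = (b - 2*h)/(b + h)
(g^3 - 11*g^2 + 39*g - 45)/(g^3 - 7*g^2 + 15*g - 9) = (g - 5)/(g - 1)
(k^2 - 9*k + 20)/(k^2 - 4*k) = (k - 5)/k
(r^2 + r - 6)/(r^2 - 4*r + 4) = (r + 3)/(r - 2)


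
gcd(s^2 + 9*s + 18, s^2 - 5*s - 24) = s + 3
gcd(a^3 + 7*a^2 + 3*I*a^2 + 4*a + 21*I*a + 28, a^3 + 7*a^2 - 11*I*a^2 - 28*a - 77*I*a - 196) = a + 7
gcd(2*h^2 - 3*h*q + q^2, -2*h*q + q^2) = -2*h + q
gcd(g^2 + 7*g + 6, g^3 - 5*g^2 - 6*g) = g + 1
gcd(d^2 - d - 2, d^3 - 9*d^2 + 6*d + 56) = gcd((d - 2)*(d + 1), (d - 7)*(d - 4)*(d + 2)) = 1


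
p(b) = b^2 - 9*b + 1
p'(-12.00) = -33.00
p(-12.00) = 253.00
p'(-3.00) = -15.00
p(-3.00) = 37.00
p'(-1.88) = -12.76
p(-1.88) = 21.45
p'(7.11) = 5.22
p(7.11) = -12.44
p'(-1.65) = -12.30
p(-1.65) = 18.57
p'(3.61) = -1.78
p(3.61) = -18.46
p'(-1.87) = -12.74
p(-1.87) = 21.33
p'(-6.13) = -21.26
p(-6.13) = 93.75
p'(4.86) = 0.72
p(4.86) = -19.12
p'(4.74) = 0.48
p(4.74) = -19.19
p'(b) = 2*b - 9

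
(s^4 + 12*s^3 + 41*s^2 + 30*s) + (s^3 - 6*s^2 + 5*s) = s^4 + 13*s^3 + 35*s^2 + 35*s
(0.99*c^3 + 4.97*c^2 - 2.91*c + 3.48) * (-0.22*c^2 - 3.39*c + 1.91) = -0.2178*c^5 - 4.4495*c^4 - 14.3172*c^3 + 18.592*c^2 - 17.3553*c + 6.6468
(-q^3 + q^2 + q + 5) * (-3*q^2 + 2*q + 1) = 3*q^5 - 5*q^4 - 2*q^3 - 12*q^2 + 11*q + 5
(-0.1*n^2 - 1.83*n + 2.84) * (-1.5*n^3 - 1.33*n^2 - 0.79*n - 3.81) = 0.15*n^5 + 2.878*n^4 - 1.7471*n^3 - 1.9505*n^2 + 4.7287*n - 10.8204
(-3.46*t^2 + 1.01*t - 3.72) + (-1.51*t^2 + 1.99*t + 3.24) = -4.97*t^2 + 3.0*t - 0.48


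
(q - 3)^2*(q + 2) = q^3 - 4*q^2 - 3*q + 18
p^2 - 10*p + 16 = (p - 8)*(p - 2)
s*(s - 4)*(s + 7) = s^3 + 3*s^2 - 28*s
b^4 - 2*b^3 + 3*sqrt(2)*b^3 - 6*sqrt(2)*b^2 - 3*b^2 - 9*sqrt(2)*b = b*(b - 3)*(b + 1)*(b + 3*sqrt(2))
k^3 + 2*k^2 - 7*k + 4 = (k - 1)^2*(k + 4)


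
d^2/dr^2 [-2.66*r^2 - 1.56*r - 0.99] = -5.32000000000000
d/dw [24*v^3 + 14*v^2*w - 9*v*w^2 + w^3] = 14*v^2 - 18*v*w + 3*w^2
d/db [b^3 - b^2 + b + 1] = 3*b^2 - 2*b + 1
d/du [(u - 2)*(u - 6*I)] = 2*u - 2 - 6*I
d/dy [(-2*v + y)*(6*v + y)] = 4*v + 2*y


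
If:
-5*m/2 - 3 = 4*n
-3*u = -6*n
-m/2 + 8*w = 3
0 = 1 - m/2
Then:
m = 2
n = -2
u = -4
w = 1/2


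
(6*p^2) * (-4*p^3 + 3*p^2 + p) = -24*p^5 + 18*p^4 + 6*p^3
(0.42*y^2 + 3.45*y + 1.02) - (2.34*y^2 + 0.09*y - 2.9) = -1.92*y^2 + 3.36*y + 3.92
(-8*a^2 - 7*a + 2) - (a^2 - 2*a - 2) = -9*a^2 - 5*a + 4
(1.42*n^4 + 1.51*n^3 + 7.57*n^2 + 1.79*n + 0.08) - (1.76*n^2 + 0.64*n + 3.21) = 1.42*n^4 + 1.51*n^3 + 5.81*n^2 + 1.15*n - 3.13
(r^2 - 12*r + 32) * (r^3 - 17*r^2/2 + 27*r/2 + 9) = r^5 - 41*r^4/2 + 295*r^3/2 - 425*r^2 + 324*r + 288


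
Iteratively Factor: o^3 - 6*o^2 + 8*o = (o)*(o^2 - 6*o + 8) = o*(o - 2)*(o - 4)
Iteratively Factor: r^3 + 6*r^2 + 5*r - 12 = (r + 4)*(r^2 + 2*r - 3) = (r + 3)*(r + 4)*(r - 1)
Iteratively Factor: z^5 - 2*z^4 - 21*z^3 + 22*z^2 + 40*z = (z + 1)*(z^4 - 3*z^3 - 18*z^2 + 40*z) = (z - 5)*(z + 1)*(z^3 + 2*z^2 - 8*z) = (z - 5)*(z - 2)*(z + 1)*(z^2 + 4*z) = z*(z - 5)*(z - 2)*(z + 1)*(z + 4)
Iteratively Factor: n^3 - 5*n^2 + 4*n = (n - 1)*(n^2 - 4*n) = n*(n - 1)*(n - 4)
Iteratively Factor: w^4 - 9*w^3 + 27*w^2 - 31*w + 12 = (w - 4)*(w^3 - 5*w^2 + 7*w - 3) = (w - 4)*(w - 1)*(w^2 - 4*w + 3) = (w - 4)*(w - 3)*(w - 1)*(w - 1)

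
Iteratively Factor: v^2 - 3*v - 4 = (v + 1)*(v - 4)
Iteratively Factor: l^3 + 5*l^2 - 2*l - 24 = (l + 4)*(l^2 + l - 6) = (l - 2)*(l + 4)*(l + 3)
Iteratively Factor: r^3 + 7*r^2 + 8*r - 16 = (r + 4)*(r^2 + 3*r - 4) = (r + 4)^2*(r - 1)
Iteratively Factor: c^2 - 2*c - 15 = (c + 3)*(c - 5)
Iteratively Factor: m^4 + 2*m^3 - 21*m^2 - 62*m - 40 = (m + 4)*(m^3 - 2*m^2 - 13*m - 10) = (m + 2)*(m + 4)*(m^2 - 4*m - 5) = (m - 5)*(m + 2)*(m + 4)*(m + 1)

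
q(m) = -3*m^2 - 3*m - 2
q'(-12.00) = 69.00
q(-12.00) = -398.00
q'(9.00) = -57.00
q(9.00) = -272.00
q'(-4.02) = 21.12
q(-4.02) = -38.42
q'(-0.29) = -1.26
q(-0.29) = -1.38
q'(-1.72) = 7.32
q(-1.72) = -5.72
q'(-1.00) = 3.00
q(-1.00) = -2.00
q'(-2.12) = 9.72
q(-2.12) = -9.12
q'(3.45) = -23.70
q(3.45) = -48.06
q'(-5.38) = 29.28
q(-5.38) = -72.69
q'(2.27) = -16.62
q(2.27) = -24.27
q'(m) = -6*m - 3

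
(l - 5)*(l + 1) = l^2 - 4*l - 5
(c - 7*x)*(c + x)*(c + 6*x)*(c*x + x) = c^4*x + c^3*x - 43*c^2*x^3 - 42*c*x^4 - 43*c*x^3 - 42*x^4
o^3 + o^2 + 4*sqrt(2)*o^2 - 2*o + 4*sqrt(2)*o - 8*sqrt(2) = (o - 1)*(o + 2)*(o + 4*sqrt(2))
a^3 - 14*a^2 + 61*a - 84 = (a - 7)*(a - 4)*(a - 3)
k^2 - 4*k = k*(k - 4)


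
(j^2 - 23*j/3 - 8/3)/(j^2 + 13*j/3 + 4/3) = (j - 8)/(j + 4)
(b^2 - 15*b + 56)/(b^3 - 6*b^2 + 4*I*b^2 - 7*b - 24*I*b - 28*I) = (b - 8)/(b^2 + b*(1 + 4*I) + 4*I)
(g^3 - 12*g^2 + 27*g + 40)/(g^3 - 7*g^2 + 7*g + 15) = (g - 8)/(g - 3)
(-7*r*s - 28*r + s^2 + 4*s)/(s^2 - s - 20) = (-7*r + s)/(s - 5)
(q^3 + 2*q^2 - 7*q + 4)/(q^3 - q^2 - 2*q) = (-q^3 - 2*q^2 + 7*q - 4)/(q*(-q^2 + q + 2))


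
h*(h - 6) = h^2 - 6*h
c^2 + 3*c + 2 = (c + 1)*(c + 2)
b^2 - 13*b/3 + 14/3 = (b - 7/3)*(b - 2)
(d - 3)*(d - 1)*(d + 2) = d^3 - 2*d^2 - 5*d + 6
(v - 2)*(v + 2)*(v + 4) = v^3 + 4*v^2 - 4*v - 16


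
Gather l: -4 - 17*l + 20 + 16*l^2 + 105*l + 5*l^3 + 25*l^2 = 5*l^3 + 41*l^2 + 88*l + 16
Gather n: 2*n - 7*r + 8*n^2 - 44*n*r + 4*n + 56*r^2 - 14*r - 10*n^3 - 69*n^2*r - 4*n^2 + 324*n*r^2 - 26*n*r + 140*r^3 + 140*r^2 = -10*n^3 + n^2*(4 - 69*r) + n*(324*r^2 - 70*r + 6) + 140*r^3 + 196*r^2 - 21*r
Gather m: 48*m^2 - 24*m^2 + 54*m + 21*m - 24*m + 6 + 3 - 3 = 24*m^2 + 51*m + 6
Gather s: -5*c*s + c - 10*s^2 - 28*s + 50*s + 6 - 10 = c - 10*s^2 + s*(22 - 5*c) - 4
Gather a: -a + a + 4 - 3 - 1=0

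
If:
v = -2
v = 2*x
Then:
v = -2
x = -1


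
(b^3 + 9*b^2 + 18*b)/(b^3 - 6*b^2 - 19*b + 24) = b*(b + 6)/(b^2 - 9*b + 8)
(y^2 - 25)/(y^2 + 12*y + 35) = (y - 5)/(y + 7)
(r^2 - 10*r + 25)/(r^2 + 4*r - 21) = (r^2 - 10*r + 25)/(r^2 + 4*r - 21)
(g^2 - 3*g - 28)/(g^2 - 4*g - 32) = (g - 7)/(g - 8)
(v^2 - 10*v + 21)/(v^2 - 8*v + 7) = (v - 3)/(v - 1)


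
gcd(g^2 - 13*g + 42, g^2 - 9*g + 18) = g - 6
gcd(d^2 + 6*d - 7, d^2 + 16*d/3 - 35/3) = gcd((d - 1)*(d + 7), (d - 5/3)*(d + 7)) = d + 7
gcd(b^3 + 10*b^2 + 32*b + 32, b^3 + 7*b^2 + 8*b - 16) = b^2 + 8*b + 16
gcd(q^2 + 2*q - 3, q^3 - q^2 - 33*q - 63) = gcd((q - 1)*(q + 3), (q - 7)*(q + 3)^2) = q + 3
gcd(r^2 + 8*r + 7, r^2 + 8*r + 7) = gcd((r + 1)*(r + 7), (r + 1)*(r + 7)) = r^2 + 8*r + 7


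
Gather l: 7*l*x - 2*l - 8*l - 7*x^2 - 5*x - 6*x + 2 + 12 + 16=l*(7*x - 10) - 7*x^2 - 11*x + 30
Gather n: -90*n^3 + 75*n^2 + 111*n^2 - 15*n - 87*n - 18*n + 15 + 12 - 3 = -90*n^3 + 186*n^2 - 120*n + 24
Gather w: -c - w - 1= -c - w - 1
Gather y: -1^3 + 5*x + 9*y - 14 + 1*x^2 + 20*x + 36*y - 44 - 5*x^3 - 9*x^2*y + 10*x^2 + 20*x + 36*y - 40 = -5*x^3 + 11*x^2 + 45*x + y*(81 - 9*x^2) - 99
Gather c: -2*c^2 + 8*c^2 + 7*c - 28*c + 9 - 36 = 6*c^2 - 21*c - 27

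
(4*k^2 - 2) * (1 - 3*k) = -12*k^3 + 4*k^2 + 6*k - 2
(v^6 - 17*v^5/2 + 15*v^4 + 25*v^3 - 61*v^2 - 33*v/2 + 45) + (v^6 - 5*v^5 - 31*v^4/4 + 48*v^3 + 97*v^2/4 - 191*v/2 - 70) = 2*v^6 - 27*v^5/2 + 29*v^4/4 + 73*v^3 - 147*v^2/4 - 112*v - 25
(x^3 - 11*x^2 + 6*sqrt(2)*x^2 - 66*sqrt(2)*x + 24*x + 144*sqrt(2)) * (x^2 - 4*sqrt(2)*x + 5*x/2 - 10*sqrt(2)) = x^5 - 17*x^4/2 + 2*sqrt(2)*x^4 - 103*x^3/2 - 17*sqrt(2)*x^3 - 7*sqrt(2)*x^2 + 468*x^2 + 168*x + 120*sqrt(2)*x - 2880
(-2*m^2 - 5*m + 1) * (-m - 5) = 2*m^3 + 15*m^2 + 24*m - 5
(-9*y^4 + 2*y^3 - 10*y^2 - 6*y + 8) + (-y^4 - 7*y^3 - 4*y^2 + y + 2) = -10*y^4 - 5*y^3 - 14*y^2 - 5*y + 10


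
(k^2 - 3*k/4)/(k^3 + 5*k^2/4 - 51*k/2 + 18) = k/(k^2 + 2*k - 24)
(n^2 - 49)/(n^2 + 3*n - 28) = (n - 7)/(n - 4)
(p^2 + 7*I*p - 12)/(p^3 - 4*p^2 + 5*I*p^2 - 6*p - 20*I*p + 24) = (p + 4*I)/(p^2 + 2*p*(-2 + I) - 8*I)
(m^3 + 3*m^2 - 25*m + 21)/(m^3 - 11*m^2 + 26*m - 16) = (m^2 + 4*m - 21)/(m^2 - 10*m + 16)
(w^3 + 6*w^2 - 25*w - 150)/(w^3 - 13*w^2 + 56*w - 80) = (w^2 + 11*w + 30)/(w^2 - 8*w + 16)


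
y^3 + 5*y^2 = y^2*(y + 5)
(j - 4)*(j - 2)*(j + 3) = j^3 - 3*j^2 - 10*j + 24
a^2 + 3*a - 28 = (a - 4)*(a + 7)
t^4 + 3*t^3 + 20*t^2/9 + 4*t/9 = t*(t + 1/3)*(t + 2/3)*(t + 2)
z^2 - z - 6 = (z - 3)*(z + 2)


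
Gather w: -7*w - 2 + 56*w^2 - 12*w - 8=56*w^2 - 19*w - 10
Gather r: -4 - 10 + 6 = -8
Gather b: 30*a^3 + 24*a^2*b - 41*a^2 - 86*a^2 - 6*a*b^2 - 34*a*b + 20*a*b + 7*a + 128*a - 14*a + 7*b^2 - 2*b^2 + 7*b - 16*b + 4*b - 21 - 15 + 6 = 30*a^3 - 127*a^2 + 121*a + b^2*(5 - 6*a) + b*(24*a^2 - 14*a - 5) - 30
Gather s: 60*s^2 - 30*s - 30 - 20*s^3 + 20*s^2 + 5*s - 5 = -20*s^3 + 80*s^2 - 25*s - 35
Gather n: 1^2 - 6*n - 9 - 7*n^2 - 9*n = -7*n^2 - 15*n - 8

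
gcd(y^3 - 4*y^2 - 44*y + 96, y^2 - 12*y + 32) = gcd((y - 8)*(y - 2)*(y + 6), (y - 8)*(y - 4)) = y - 8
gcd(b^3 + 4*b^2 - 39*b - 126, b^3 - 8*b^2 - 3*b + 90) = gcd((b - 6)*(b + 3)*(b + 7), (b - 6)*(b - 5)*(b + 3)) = b^2 - 3*b - 18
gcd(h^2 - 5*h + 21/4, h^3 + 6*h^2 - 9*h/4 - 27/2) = h - 3/2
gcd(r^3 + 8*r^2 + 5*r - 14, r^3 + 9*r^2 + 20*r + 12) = r + 2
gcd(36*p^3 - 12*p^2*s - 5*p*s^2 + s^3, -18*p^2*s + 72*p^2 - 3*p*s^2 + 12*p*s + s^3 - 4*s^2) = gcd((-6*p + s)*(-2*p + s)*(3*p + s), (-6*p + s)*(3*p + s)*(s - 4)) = 18*p^2 + 3*p*s - s^2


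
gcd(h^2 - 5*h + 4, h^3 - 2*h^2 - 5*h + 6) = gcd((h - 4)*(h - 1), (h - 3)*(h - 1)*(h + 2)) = h - 1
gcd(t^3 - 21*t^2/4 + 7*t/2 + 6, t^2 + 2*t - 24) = t - 4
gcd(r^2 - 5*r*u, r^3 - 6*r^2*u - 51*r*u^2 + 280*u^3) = r - 5*u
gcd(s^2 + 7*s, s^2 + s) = s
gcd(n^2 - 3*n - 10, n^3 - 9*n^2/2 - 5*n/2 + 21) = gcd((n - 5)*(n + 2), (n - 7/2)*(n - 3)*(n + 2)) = n + 2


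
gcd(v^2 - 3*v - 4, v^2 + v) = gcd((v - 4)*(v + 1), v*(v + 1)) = v + 1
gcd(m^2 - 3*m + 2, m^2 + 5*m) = 1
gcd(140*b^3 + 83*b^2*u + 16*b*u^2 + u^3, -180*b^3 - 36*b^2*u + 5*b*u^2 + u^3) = 5*b + u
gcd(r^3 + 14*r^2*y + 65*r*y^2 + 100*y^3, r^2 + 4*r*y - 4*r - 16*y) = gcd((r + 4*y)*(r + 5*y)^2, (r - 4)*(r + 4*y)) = r + 4*y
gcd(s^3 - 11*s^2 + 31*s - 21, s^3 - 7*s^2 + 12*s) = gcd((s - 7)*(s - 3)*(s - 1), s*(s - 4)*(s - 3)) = s - 3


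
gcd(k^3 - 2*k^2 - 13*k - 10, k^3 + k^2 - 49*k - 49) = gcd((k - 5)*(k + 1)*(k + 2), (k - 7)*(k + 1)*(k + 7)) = k + 1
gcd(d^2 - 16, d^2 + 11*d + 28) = d + 4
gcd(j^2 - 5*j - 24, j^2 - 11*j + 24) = j - 8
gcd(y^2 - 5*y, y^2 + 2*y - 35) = y - 5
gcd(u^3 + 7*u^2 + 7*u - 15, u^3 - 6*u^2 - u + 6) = u - 1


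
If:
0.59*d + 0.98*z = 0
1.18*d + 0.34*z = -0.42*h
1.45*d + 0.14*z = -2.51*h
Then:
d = 0.00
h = 0.00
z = 0.00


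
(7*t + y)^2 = 49*t^2 + 14*t*y + y^2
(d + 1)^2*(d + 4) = d^3 + 6*d^2 + 9*d + 4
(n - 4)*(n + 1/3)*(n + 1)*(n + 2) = n^4 - 2*n^3/3 - 31*n^2/3 - 34*n/3 - 8/3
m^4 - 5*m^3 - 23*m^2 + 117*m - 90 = (m - 6)*(m - 3)*(m - 1)*(m + 5)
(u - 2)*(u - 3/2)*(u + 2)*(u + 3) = u^4 + 3*u^3/2 - 17*u^2/2 - 6*u + 18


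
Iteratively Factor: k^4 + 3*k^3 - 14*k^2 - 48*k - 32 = (k - 4)*(k^3 + 7*k^2 + 14*k + 8) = (k - 4)*(k + 4)*(k^2 + 3*k + 2) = (k - 4)*(k + 2)*(k + 4)*(k + 1)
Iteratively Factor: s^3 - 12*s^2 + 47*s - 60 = (s - 4)*(s^2 - 8*s + 15) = (s - 4)*(s - 3)*(s - 5)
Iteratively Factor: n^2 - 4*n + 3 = (n - 1)*(n - 3)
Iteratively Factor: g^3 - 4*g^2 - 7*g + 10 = (g - 1)*(g^2 - 3*g - 10) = (g - 5)*(g - 1)*(g + 2)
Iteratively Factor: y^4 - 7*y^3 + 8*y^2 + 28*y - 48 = (y - 3)*(y^3 - 4*y^2 - 4*y + 16) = (y - 3)*(y + 2)*(y^2 - 6*y + 8) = (y - 3)*(y - 2)*(y + 2)*(y - 4)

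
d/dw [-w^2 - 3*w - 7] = -2*w - 3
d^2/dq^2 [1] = 0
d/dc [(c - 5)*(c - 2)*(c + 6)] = 3*c^2 - 2*c - 32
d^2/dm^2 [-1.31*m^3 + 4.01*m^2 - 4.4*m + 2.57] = 8.02 - 7.86*m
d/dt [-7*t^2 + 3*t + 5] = 3 - 14*t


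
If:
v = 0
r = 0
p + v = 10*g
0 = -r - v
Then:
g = p/10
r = 0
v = 0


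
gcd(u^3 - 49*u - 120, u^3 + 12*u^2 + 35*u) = u + 5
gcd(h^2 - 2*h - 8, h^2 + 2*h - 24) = h - 4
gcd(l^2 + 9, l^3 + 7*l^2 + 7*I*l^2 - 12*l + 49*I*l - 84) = l + 3*I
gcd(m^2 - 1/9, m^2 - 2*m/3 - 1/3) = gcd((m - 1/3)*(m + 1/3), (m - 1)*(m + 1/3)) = m + 1/3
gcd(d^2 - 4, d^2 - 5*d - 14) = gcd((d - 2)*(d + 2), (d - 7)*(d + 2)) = d + 2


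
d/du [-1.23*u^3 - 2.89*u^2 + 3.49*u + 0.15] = -3.69*u^2 - 5.78*u + 3.49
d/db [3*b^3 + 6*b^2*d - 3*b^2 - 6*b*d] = 9*b^2 + 12*b*d - 6*b - 6*d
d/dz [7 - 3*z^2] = -6*z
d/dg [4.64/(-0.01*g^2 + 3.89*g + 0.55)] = (0.0928*g - 18.0496)/(-0.01*g^2 + 3.89*g + 0.55)^2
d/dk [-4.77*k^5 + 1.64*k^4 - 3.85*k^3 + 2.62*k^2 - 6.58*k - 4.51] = -23.85*k^4 + 6.56*k^3 - 11.55*k^2 + 5.24*k - 6.58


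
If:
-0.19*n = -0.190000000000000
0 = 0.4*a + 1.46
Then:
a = -3.65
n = 1.00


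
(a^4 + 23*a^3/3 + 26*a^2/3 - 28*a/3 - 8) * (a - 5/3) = a^5 + 6*a^4 - 37*a^3/9 - 214*a^2/9 + 68*a/9 + 40/3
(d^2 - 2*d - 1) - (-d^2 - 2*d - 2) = 2*d^2 + 1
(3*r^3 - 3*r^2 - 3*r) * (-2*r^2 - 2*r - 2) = -6*r^5 + 6*r^3 + 12*r^2 + 6*r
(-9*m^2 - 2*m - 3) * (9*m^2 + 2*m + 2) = -81*m^4 - 36*m^3 - 49*m^2 - 10*m - 6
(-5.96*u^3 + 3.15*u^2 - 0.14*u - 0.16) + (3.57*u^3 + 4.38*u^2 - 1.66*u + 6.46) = -2.39*u^3 + 7.53*u^2 - 1.8*u + 6.3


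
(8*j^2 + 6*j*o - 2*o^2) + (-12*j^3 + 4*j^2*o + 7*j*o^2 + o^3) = -12*j^3 + 4*j^2*o + 8*j^2 + 7*j*o^2 + 6*j*o + o^3 - 2*o^2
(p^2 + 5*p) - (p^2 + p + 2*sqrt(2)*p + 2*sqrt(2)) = -2*sqrt(2)*p + 4*p - 2*sqrt(2)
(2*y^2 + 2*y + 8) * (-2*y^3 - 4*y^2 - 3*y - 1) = -4*y^5 - 12*y^4 - 30*y^3 - 40*y^2 - 26*y - 8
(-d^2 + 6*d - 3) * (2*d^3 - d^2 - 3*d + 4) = -2*d^5 + 13*d^4 - 9*d^3 - 19*d^2 + 33*d - 12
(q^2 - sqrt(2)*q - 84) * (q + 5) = q^3 - sqrt(2)*q^2 + 5*q^2 - 84*q - 5*sqrt(2)*q - 420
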